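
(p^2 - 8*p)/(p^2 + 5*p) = (p - 8)/(p + 5)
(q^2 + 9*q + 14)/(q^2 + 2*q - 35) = (q + 2)/(q - 5)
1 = 1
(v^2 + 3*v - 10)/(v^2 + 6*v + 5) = (v - 2)/(v + 1)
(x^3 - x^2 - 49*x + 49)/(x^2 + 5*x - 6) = (x^2 - 49)/(x + 6)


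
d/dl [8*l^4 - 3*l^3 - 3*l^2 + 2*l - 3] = 32*l^3 - 9*l^2 - 6*l + 2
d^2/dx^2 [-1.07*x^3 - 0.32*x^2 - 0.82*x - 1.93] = -6.42*x - 0.64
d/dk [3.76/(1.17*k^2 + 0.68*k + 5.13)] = (-8.7984*k - 2.5568)/(1.17*k^2 + 0.68*k + 5.13)^2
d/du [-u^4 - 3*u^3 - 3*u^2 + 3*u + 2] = -4*u^3 - 9*u^2 - 6*u + 3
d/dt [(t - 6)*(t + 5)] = 2*t - 1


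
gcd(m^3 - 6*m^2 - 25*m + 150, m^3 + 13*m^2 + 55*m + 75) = m + 5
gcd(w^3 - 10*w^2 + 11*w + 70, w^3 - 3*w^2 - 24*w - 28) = w^2 - 5*w - 14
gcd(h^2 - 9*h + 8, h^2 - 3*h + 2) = h - 1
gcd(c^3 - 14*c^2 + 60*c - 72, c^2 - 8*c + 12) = c^2 - 8*c + 12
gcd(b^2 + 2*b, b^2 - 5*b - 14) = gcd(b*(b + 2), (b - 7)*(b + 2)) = b + 2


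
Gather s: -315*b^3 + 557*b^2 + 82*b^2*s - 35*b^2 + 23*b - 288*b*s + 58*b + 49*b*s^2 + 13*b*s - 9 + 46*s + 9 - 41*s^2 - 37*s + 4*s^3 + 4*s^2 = -315*b^3 + 522*b^2 + 81*b + 4*s^3 + s^2*(49*b - 37) + s*(82*b^2 - 275*b + 9)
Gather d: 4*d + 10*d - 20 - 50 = 14*d - 70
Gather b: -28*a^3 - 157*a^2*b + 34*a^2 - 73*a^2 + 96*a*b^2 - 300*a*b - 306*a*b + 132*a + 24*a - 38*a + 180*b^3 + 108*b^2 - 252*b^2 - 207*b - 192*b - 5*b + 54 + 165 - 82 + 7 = -28*a^3 - 39*a^2 + 118*a + 180*b^3 + b^2*(96*a - 144) + b*(-157*a^2 - 606*a - 404) + 144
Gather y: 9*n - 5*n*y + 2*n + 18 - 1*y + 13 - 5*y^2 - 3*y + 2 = 11*n - 5*y^2 + y*(-5*n - 4) + 33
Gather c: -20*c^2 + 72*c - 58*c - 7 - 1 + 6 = -20*c^2 + 14*c - 2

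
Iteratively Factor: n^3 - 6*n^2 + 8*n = (n)*(n^2 - 6*n + 8) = n*(n - 4)*(n - 2)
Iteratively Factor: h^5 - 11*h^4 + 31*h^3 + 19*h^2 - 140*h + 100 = (h - 1)*(h^4 - 10*h^3 + 21*h^2 + 40*h - 100) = (h - 5)*(h - 1)*(h^3 - 5*h^2 - 4*h + 20) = (h - 5)^2*(h - 1)*(h^2 - 4) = (h - 5)^2*(h - 1)*(h + 2)*(h - 2)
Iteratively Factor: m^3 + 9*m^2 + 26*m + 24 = (m + 2)*(m^2 + 7*m + 12) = (m + 2)*(m + 3)*(m + 4)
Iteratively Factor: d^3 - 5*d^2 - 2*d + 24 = (d - 3)*(d^2 - 2*d - 8) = (d - 3)*(d + 2)*(d - 4)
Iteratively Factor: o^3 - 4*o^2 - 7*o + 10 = (o - 1)*(o^2 - 3*o - 10) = (o - 5)*(o - 1)*(o + 2)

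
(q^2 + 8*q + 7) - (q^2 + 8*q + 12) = -5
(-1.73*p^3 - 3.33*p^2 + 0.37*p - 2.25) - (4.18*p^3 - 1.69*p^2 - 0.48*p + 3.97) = -5.91*p^3 - 1.64*p^2 + 0.85*p - 6.22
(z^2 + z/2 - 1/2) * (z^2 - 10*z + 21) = z^4 - 19*z^3/2 + 31*z^2/2 + 31*z/2 - 21/2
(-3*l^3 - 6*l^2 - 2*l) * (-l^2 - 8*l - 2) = 3*l^5 + 30*l^4 + 56*l^3 + 28*l^2 + 4*l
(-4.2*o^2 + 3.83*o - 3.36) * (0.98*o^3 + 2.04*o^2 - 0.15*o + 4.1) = -4.116*o^5 - 4.8146*o^4 + 5.1504*o^3 - 24.6489*o^2 + 16.207*o - 13.776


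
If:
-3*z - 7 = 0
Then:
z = -7/3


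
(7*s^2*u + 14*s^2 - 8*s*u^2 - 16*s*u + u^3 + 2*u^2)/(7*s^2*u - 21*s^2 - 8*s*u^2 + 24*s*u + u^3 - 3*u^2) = (u + 2)/(u - 3)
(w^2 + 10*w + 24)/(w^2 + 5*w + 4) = (w + 6)/(w + 1)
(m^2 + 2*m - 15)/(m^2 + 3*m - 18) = (m + 5)/(m + 6)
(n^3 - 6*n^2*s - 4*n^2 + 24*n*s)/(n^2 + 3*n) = (n^2 - 6*n*s - 4*n + 24*s)/(n + 3)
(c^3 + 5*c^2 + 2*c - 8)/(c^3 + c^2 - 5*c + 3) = (c^2 + 6*c + 8)/(c^2 + 2*c - 3)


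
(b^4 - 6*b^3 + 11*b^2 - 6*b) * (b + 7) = b^5 + b^4 - 31*b^3 + 71*b^2 - 42*b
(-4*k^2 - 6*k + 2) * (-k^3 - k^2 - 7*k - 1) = 4*k^5 + 10*k^4 + 32*k^3 + 44*k^2 - 8*k - 2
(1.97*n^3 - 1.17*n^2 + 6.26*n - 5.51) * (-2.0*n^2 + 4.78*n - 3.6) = -3.94*n^5 + 11.7566*n^4 - 25.2046*n^3 + 45.1548*n^2 - 48.8738*n + 19.836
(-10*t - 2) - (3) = -10*t - 5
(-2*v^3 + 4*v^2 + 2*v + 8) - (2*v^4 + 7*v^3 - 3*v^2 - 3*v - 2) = -2*v^4 - 9*v^3 + 7*v^2 + 5*v + 10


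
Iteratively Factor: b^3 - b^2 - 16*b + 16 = (b - 4)*(b^2 + 3*b - 4) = (b - 4)*(b - 1)*(b + 4)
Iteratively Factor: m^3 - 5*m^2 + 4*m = (m)*(m^2 - 5*m + 4) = m*(m - 1)*(m - 4)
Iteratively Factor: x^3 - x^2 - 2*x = (x - 2)*(x^2 + x) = (x - 2)*(x + 1)*(x)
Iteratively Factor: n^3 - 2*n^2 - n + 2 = (n - 1)*(n^2 - n - 2) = (n - 2)*(n - 1)*(n + 1)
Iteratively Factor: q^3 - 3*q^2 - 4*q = (q - 4)*(q^2 + q) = q*(q - 4)*(q + 1)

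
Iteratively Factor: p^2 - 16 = (p - 4)*(p + 4)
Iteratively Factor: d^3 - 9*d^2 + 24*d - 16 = (d - 4)*(d^2 - 5*d + 4) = (d - 4)*(d - 1)*(d - 4)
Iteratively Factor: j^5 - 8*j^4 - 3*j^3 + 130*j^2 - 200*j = (j - 5)*(j^4 - 3*j^3 - 18*j^2 + 40*j) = (j - 5)^2*(j^3 + 2*j^2 - 8*j) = (j - 5)^2*(j - 2)*(j^2 + 4*j) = j*(j - 5)^2*(j - 2)*(j + 4)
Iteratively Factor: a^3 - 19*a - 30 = (a - 5)*(a^2 + 5*a + 6) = (a - 5)*(a + 3)*(a + 2)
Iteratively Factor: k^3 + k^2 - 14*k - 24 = (k + 3)*(k^2 - 2*k - 8) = (k + 2)*(k + 3)*(k - 4)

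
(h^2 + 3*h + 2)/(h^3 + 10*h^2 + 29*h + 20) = (h + 2)/(h^2 + 9*h + 20)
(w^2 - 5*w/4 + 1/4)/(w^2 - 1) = (w - 1/4)/(w + 1)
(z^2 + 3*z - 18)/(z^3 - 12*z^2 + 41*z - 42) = (z + 6)/(z^2 - 9*z + 14)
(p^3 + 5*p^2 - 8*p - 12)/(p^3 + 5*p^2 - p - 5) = (p^2 + 4*p - 12)/(p^2 + 4*p - 5)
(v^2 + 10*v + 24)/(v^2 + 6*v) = (v + 4)/v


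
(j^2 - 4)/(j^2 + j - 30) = (j^2 - 4)/(j^2 + j - 30)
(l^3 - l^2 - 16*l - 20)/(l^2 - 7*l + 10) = (l^2 + 4*l + 4)/(l - 2)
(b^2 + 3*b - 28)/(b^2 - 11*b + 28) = (b + 7)/(b - 7)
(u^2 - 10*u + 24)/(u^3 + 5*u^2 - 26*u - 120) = (u^2 - 10*u + 24)/(u^3 + 5*u^2 - 26*u - 120)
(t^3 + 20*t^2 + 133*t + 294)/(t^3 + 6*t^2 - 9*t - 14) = (t^2 + 13*t + 42)/(t^2 - t - 2)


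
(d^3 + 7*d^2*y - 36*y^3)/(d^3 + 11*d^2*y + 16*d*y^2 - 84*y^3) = (d + 3*y)/(d + 7*y)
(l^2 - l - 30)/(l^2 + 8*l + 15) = (l - 6)/(l + 3)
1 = 1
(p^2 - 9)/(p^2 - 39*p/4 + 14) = 4*(p^2 - 9)/(4*p^2 - 39*p + 56)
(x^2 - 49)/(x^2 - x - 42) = (x + 7)/(x + 6)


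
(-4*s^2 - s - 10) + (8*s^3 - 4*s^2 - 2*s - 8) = 8*s^3 - 8*s^2 - 3*s - 18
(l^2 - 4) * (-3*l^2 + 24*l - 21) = -3*l^4 + 24*l^3 - 9*l^2 - 96*l + 84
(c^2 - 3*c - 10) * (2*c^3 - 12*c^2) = 2*c^5 - 18*c^4 + 16*c^3 + 120*c^2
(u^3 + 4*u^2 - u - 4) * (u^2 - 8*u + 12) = u^5 - 4*u^4 - 21*u^3 + 52*u^2 + 20*u - 48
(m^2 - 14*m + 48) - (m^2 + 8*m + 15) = 33 - 22*m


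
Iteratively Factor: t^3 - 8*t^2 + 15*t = (t - 3)*(t^2 - 5*t) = (t - 5)*(t - 3)*(t)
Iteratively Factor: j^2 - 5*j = (j - 5)*(j)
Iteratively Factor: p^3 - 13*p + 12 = (p + 4)*(p^2 - 4*p + 3) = (p - 1)*(p + 4)*(p - 3)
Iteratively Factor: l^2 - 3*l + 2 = (l - 2)*(l - 1)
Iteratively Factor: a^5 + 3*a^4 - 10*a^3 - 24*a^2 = (a)*(a^4 + 3*a^3 - 10*a^2 - 24*a) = a*(a + 2)*(a^3 + a^2 - 12*a) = a*(a - 3)*(a + 2)*(a^2 + 4*a) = a*(a - 3)*(a + 2)*(a + 4)*(a)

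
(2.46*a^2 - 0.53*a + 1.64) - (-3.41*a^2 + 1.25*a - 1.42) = 5.87*a^2 - 1.78*a + 3.06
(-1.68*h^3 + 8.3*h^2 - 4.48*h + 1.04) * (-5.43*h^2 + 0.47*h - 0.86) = 9.1224*h^5 - 45.8586*h^4 + 29.6722*h^3 - 14.8908*h^2 + 4.3416*h - 0.8944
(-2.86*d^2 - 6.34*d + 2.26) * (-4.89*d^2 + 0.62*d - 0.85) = 13.9854*d^4 + 29.2294*d^3 - 12.5512*d^2 + 6.7902*d - 1.921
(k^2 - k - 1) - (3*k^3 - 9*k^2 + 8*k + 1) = -3*k^3 + 10*k^2 - 9*k - 2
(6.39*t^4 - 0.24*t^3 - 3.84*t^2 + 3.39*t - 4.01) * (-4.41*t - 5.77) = -28.1799*t^5 - 35.8119*t^4 + 18.3192*t^3 + 7.2069*t^2 - 1.8762*t + 23.1377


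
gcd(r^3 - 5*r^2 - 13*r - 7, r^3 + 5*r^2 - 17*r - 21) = r + 1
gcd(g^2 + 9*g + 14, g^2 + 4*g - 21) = g + 7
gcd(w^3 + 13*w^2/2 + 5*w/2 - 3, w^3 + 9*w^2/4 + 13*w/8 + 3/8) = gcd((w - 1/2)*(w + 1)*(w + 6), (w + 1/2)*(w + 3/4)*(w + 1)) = w + 1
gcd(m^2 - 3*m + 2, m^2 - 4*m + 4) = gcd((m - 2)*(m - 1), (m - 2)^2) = m - 2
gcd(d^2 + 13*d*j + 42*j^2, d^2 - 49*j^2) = d + 7*j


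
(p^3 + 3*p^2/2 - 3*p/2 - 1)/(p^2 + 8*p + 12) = (2*p^2 - p - 1)/(2*(p + 6))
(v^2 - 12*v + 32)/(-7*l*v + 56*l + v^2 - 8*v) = (v - 4)/(-7*l + v)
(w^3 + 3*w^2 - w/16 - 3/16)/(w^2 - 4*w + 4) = (16*w^3 + 48*w^2 - w - 3)/(16*(w^2 - 4*w + 4))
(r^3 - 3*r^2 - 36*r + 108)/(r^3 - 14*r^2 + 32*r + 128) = (r^3 - 3*r^2 - 36*r + 108)/(r^3 - 14*r^2 + 32*r + 128)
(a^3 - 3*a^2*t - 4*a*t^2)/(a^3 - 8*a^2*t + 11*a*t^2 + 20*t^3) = a/(a - 5*t)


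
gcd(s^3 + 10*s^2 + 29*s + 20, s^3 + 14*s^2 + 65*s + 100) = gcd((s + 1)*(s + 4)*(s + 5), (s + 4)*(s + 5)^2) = s^2 + 9*s + 20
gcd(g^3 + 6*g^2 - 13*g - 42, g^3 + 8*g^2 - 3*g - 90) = g - 3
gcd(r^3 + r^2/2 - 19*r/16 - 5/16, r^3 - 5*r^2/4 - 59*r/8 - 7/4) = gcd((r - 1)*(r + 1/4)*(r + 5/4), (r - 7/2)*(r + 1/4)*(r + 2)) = r + 1/4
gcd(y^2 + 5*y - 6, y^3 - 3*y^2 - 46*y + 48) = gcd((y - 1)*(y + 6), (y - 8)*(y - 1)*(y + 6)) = y^2 + 5*y - 6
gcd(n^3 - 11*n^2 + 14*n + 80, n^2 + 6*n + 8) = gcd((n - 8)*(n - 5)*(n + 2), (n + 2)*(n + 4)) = n + 2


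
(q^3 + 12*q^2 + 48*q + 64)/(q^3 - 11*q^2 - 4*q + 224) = (q^2 + 8*q + 16)/(q^2 - 15*q + 56)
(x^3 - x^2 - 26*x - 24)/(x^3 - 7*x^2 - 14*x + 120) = (x + 1)/(x - 5)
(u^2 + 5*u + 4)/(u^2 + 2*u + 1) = (u + 4)/(u + 1)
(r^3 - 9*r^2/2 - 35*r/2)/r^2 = r - 9/2 - 35/(2*r)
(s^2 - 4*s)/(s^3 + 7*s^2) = (s - 4)/(s*(s + 7))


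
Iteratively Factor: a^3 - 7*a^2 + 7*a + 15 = (a - 5)*(a^2 - 2*a - 3) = (a - 5)*(a - 3)*(a + 1)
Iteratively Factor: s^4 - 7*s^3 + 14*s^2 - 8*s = (s - 1)*(s^3 - 6*s^2 + 8*s) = (s - 4)*(s - 1)*(s^2 - 2*s) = s*(s - 4)*(s - 1)*(s - 2)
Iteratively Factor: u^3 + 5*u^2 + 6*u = (u + 3)*(u^2 + 2*u) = (u + 2)*(u + 3)*(u)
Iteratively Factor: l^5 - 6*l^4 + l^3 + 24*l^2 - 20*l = (l + 2)*(l^4 - 8*l^3 + 17*l^2 - 10*l) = (l - 2)*(l + 2)*(l^3 - 6*l^2 + 5*l) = (l - 2)*(l - 1)*(l + 2)*(l^2 - 5*l) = (l - 5)*(l - 2)*(l - 1)*(l + 2)*(l)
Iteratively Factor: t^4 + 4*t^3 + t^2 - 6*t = (t + 2)*(t^3 + 2*t^2 - 3*t) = t*(t + 2)*(t^2 + 2*t - 3) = t*(t + 2)*(t + 3)*(t - 1)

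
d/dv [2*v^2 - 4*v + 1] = 4*v - 4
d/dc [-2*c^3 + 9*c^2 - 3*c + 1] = -6*c^2 + 18*c - 3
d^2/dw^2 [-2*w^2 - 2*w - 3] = -4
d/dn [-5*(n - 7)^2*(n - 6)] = 5*(19 - 3*n)*(n - 7)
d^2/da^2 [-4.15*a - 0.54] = 0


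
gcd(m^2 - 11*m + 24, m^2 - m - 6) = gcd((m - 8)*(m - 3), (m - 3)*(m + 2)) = m - 3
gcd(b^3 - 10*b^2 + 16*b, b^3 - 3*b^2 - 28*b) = b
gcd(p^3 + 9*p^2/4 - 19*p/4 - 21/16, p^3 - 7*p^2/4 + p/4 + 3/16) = p^2 - 5*p/4 - 3/8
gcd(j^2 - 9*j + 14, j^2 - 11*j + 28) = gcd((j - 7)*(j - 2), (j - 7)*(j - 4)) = j - 7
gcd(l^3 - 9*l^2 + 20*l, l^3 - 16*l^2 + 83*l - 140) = l^2 - 9*l + 20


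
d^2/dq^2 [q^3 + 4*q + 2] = 6*q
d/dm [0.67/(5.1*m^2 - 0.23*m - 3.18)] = (0.1541 - 6.834*m)/(-5.1*m^2 + 0.23*m + 3.18)^2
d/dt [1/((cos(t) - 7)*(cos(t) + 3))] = 2*(cos(t) - 2)*sin(t)/((cos(t) - 7)^2*(cos(t) + 3)^2)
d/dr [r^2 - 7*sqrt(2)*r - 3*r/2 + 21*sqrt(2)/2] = 2*r - 7*sqrt(2) - 3/2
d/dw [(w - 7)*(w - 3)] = 2*w - 10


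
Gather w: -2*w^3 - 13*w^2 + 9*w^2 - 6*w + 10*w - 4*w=-2*w^3 - 4*w^2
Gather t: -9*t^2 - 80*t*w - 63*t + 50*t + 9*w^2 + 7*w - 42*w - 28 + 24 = -9*t^2 + t*(-80*w - 13) + 9*w^2 - 35*w - 4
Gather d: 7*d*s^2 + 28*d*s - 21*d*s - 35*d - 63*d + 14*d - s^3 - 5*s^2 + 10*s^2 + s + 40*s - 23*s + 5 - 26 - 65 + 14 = d*(7*s^2 + 7*s - 84) - s^3 + 5*s^2 + 18*s - 72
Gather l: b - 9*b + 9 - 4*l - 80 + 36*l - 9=-8*b + 32*l - 80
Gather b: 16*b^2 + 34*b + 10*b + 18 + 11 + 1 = 16*b^2 + 44*b + 30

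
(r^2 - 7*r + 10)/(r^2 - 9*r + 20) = (r - 2)/(r - 4)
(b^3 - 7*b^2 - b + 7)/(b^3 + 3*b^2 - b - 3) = (b - 7)/(b + 3)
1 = 1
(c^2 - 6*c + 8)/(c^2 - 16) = (c - 2)/(c + 4)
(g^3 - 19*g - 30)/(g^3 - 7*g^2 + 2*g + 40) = (g + 3)/(g - 4)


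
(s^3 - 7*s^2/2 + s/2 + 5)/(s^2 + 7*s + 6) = (s^2 - 9*s/2 + 5)/(s + 6)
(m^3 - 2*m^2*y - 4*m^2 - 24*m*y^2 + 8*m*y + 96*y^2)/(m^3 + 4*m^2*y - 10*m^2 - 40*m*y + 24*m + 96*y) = (m - 6*y)/(m - 6)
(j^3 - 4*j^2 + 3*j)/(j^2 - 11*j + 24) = j*(j - 1)/(j - 8)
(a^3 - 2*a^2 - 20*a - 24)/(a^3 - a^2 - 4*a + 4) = (a^2 - 4*a - 12)/(a^2 - 3*a + 2)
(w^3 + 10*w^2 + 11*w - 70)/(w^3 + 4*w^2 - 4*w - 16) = (w^2 + 12*w + 35)/(w^2 + 6*w + 8)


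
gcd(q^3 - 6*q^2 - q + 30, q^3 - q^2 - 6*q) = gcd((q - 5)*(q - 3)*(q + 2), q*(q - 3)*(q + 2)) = q^2 - q - 6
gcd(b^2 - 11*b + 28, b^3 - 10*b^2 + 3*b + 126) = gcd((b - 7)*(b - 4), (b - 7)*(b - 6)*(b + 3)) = b - 7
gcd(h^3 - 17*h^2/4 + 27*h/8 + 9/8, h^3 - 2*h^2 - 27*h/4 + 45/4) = h^2 - 9*h/2 + 9/2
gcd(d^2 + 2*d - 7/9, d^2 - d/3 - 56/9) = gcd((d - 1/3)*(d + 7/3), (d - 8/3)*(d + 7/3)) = d + 7/3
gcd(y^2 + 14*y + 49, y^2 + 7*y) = y + 7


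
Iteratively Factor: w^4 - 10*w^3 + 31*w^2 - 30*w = (w)*(w^3 - 10*w^2 + 31*w - 30) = w*(w - 3)*(w^2 - 7*w + 10) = w*(w - 3)*(w - 2)*(w - 5)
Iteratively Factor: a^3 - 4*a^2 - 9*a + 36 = (a - 3)*(a^2 - a - 12) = (a - 4)*(a - 3)*(a + 3)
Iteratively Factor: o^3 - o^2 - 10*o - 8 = (o - 4)*(o^2 + 3*o + 2) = (o - 4)*(o + 2)*(o + 1)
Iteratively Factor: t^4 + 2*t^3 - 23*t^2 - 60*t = (t)*(t^3 + 2*t^2 - 23*t - 60) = t*(t + 3)*(t^2 - t - 20) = t*(t - 5)*(t + 3)*(t + 4)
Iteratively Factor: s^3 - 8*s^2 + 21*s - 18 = (s - 3)*(s^2 - 5*s + 6) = (s - 3)*(s - 2)*(s - 3)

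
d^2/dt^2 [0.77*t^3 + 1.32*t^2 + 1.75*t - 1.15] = 4.62*t + 2.64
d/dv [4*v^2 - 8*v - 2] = 8*v - 8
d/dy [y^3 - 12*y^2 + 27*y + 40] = 3*y^2 - 24*y + 27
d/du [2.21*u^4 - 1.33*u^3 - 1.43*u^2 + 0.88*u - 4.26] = 8.84*u^3 - 3.99*u^2 - 2.86*u + 0.88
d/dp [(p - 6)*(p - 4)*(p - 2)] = 3*p^2 - 24*p + 44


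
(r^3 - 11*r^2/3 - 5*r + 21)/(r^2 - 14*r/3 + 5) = (3*r^2 - 2*r - 21)/(3*r - 5)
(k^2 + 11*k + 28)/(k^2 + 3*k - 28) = (k + 4)/(k - 4)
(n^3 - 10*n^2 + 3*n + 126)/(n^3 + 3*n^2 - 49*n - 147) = (n - 6)/(n + 7)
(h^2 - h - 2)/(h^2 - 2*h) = (h + 1)/h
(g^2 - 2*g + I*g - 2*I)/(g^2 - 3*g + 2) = (g + I)/(g - 1)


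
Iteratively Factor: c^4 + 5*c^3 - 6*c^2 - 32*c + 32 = (c - 1)*(c^3 + 6*c^2 - 32) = (c - 1)*(c + 4)*(c^2 + 2*c - 8) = (c - 1)*(c + 4)^2*(c - 2)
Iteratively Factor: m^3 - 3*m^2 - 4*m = (m + 1)*(m^2 - 4*m) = m*(m + 1)*(m - 4)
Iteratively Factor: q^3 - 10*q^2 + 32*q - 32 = (q - 2)*(q^2 - 8*q + 16) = (q - 4)*(q - 2)*(q - 4)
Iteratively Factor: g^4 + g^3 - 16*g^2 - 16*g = (g)*(g^3 + g^2 - 16*g - 16) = g*(g + 1)*(g^2 - 16) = g*(g - 4)*(g + 1)*(g + 4)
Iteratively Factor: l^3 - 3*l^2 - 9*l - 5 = (l + 1)*(l^2 - 4*l - 5) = (l - 5)*(l + 1)*(l + 1)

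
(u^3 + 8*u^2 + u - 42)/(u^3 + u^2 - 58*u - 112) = (u^2 + u - 6)/(u^2 - 6*u - 16)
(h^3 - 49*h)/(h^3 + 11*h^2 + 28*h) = (h - 7)/(h + 4)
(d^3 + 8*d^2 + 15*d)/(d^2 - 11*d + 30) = d*(d^2 + 8*d + 15)/(d^2 - 11*d + 30)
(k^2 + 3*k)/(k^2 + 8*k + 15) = k/(k + 5)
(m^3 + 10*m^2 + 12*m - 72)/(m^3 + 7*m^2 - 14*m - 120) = (m^2 + 4*m - 12)/(m^2 + m - 20)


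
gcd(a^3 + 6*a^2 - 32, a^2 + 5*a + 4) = a + 4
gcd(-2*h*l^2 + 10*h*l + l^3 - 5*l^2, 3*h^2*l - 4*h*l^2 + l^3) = l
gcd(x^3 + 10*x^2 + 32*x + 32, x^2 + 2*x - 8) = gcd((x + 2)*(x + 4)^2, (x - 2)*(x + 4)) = x + 4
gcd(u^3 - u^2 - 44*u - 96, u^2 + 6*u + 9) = u + 3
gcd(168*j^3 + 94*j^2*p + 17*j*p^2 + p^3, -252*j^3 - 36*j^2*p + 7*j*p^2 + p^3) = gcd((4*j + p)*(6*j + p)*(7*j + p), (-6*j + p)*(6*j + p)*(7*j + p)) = 42*j^2 + 13*j*p + p^2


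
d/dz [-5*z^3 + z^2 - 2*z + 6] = -15*z^2 + 2*z - 2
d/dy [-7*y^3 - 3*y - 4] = -21*y^2 - 3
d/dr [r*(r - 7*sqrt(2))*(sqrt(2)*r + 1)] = 3*sqrt(2)*r^2 - 26*r - 7*sqrt(2)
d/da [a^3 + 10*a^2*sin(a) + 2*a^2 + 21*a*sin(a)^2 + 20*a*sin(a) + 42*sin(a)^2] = 10*a^2*cos(a) + 3*a^2 + 21*a*sin(2*a) + 20*sqrt(2)*a*sin(a + pi/4) + 4*a + 20*sin(a) + 42*sin(2*a) - 21*cos(2*a)/2 + 21/2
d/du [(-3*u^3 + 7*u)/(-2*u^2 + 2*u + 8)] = (-u*(2*u - 1)*(3*u^2 - 7) + (7 - 9*u^2)*(-u^2 + u + 4))/(2*(-u^2 + u + 4)^2)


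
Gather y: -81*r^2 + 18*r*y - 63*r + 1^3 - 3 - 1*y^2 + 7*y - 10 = -81*r^2 - 63*r - y^2 + y*(18*r + 7) - 12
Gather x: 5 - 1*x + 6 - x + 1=12 - 2*x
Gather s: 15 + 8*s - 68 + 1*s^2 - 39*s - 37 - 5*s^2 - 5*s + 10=-4*s^2 - 36*s - 80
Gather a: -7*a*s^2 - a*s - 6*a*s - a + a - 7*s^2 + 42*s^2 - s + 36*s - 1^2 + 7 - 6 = a*(-7*s^2 - 7*s) + 35*s^2 + 35*s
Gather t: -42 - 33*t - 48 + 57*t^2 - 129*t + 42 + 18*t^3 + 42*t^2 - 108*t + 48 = 18*t^3 + 99*t^2 - 270*t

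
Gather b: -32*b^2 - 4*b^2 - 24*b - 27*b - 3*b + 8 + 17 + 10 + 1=-36*b^2 - 54*b + 36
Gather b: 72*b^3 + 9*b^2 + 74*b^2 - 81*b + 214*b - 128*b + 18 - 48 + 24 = 72*b^3 + 83*b^2 + 5*b - 6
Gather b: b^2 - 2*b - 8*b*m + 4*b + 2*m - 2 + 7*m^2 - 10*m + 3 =b^2 + b*(2 - 8*m) + 7*m^2 - 8*m + 1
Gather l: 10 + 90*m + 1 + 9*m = 99*m + 11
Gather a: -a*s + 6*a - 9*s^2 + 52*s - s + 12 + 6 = a*(6 - s) - 9*s^2 + 51*s + 18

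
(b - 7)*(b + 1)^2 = b^3 - 5*b^2 - 13*b - 7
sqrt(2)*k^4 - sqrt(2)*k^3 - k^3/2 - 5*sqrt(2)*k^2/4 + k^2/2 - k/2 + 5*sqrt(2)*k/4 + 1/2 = (k - 1)*(k - sqrt(2))*(k + sqrt(2)/2)*(sqrt(2)*k + 1/2)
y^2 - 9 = (y - 3)*(y + 3)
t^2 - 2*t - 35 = (t - 7)*(t + 5)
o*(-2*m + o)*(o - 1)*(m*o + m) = -2*m^2*o^3 + 2*m^2*o + m*o^4 - m*o^2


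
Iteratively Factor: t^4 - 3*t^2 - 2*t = (t + 1)*(t^3 - t^2 - 2*t) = (t + 1)^2*(t^2 - 2*t) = t*(t + 1)^2*(t - 2)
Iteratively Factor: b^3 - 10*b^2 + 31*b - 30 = (b - 3)*(b^2 - 7*b + 10) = (b - 3)*(b - 2)*(b - 5)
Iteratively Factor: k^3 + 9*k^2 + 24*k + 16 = (k + 4)*(k^2 + 5*k + 4) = (k + 1)*(k + 4)*(k + 4)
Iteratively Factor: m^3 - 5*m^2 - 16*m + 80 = (m - 4)*(m^2 - m - 20) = (m - 5)*(m - 4)*(m + 4)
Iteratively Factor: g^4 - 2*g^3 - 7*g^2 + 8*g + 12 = (g - 2)*(g^3 - 7*g - 6) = (g - 2)*(g + 2)*(g^2 - 2*g - 3) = (g - 3)*(g - 2)*(g + 2)*(g + 1)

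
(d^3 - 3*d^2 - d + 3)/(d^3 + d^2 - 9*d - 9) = (d - 1)/(d + 3)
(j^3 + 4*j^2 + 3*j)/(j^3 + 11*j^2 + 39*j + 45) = j*(j + 1)/(j^2 + 8*j + 15)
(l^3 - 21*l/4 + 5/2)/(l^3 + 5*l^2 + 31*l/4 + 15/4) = (2*l^2 - 5*l + 2)/(2*l^2 + 5*l + 3)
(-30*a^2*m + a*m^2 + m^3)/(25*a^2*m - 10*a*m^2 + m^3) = (-6*a - m)/(5*a - m)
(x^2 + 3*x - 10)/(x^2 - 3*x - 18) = (-x^2 - 3*x + 10)/(-x^2 + 3*x + 18)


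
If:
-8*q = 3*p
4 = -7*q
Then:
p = 32/21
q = -4/7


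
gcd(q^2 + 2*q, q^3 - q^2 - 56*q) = q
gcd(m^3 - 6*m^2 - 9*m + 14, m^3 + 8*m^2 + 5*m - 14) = m^2 + m - 2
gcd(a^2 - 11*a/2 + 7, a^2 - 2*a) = a - 2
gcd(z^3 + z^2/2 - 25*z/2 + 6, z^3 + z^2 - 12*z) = z^2 + z - 12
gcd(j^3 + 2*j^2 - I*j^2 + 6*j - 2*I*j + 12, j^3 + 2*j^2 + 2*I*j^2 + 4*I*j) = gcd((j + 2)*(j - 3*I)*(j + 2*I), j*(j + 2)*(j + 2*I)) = j^2 + j*(2 + 2*I) + 4*I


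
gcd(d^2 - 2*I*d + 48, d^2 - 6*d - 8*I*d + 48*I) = d - 8*I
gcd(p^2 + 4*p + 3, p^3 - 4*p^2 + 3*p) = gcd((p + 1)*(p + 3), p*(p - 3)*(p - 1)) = 1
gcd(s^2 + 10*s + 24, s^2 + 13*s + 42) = s + 6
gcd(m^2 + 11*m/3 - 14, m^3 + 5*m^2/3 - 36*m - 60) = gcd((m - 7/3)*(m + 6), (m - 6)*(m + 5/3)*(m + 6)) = m + 6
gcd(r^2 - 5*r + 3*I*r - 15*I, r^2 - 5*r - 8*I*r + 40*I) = r - 5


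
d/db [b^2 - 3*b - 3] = 2*b - 3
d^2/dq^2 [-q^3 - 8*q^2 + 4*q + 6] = -6*q - 16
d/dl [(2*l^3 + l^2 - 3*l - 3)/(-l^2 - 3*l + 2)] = (-2*l^4 - 12*l^3 + 6*l^2 - 2*l - 15)/(l^4 + 6*l^3 + 5*l^2 - 12*l + 4)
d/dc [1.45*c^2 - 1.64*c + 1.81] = 2.9*c - 1.64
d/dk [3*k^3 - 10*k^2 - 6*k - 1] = 9*k^2 - 20*k - 6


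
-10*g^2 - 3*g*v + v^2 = (-5*g + v)*(2*g + v)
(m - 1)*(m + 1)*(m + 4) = m^3 + 4*m^2 - m - 4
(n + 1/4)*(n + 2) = n^2 + 9*n/4 + 1/2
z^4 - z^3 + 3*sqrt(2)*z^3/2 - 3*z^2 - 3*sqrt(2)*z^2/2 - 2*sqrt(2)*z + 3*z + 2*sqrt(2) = (z - 1)*(z - sqrt(2))*(z + sqrt(2)/2)*(z + 2*sqrt(2))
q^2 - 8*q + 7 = (q - 7)*(q - 1)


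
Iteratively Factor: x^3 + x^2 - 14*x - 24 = (x - 4)*(x^2 + 5*x + 6) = (x - 4)*(x + 3)*(x + 2)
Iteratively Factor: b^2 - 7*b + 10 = (b - 2)*(b - 5)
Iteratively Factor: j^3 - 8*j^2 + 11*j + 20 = (j + 1)*(j^2 - 9*j + 20) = (j - 4)*(j + 1)*(j - 5)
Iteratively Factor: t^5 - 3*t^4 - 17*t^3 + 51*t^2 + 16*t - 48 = (t - 1)*(t^4 - 2*t^3 - 19*t^2 + 32*t + 48) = (t - 1)*(t + 1)*(t^3 - 3*t^2 - 16*t + 48) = (t - 1)*(t + 1)*(t + 4)*(t^2 - 7*t + 12) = (t - 3)*(t - 1)*(t + 1)*(t + 4)*(t - 4)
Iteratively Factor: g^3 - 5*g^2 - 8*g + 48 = (g + 3)*(g^2 - 8*g + 16) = (g - 4)*(g + 3)*(g - 4)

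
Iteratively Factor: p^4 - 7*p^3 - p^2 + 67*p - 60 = (p - 4)*(p^3 - 3*p^2 - 13*p + 15) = (p - 5)*(p - 4)*(p^2 + 2*p - 3) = (p - 5)*(p - 4)*(p - 1)*(p + 3)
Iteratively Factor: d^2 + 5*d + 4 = (d + 1)*(d + 4)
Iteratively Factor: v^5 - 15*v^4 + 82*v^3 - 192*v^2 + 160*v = (v)*(v^4 - 15*v^3 + 82*v^2 - 192*v + 160) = v*(v - 5)*(v^3 - 10*v^2 + 32*v - 32) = v*(v - 5)*(v - 4)*(v^2 - 6*v + 8) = v*(v - 5)*(v - 4)^2*(v - 2)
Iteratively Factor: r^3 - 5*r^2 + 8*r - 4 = (r - 2)*(r^2 - 3*r + 2) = (r - 2)^2*(r - 1)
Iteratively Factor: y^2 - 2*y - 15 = (y - 5)*(y + 3)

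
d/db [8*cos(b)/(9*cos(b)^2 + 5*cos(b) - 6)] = 24*(3*cos(b)^2 + 2)*sin(b)/(-9*sin(b)^2 + 5*cos(b) + 3)^2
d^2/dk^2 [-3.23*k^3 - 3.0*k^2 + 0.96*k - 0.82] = -19.38*k - 6.0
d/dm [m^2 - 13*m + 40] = 2*m - 13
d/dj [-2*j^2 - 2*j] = -4*j - 2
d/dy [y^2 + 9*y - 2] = 2*y + 9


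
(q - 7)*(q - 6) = q^2 - 13*q + 42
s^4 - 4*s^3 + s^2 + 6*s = s*(s - 3)*(s - 2)*(s + 1)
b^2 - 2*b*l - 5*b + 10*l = (b - 5)*(b - 2*l)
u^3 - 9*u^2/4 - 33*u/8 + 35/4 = (u - 5/2)*(u - 7/4)*(u + 2)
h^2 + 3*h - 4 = (h - 1)*(h + 4)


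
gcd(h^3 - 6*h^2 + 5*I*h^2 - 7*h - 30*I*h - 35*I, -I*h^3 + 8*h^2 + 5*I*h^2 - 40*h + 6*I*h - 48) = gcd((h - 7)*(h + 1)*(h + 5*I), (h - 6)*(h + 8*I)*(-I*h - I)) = h + 1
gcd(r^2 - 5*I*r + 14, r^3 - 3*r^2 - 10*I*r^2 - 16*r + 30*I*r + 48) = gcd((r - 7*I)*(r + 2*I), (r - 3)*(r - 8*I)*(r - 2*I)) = 1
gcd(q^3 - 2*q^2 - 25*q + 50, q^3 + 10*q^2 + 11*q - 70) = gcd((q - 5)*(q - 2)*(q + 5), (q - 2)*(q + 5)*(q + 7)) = q^2 + 3*q - 10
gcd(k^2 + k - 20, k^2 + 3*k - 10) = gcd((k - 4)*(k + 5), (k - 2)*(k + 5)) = k + 5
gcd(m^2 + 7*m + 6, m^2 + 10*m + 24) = m + 6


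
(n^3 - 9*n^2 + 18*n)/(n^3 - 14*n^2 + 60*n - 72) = n*(n - 3)/(n^2 - 8*n + 12)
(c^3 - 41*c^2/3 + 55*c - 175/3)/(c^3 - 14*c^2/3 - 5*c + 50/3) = (c - 7)/(c + 2)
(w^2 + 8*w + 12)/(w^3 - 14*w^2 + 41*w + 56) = (w^2 + 8*w + 12)/(w^3 - 14*w^2 + 41*w + 56)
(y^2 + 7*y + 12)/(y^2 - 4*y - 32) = (y + 3)/(y - 8)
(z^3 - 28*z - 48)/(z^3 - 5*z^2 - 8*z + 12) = (z + 4)/(z - 1)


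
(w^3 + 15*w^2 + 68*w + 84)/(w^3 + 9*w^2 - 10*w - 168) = (w + 2)/(w - 4)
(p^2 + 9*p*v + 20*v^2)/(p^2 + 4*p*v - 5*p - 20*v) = (p + 5*v)/(p - 5)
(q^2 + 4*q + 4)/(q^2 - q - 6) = (q + 2)/(q - 3)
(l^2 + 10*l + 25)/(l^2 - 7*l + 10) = (l^2 + 10*l + 25)/(l^2 - 7*l + 10)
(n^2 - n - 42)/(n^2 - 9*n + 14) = (n + 6)/(n - 2)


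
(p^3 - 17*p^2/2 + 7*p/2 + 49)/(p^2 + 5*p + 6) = (2*p^2 - 21*p + 49)/(2*(p + 3))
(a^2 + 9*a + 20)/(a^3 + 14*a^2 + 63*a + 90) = (a + 4)/(a^2 + 9*a + 18)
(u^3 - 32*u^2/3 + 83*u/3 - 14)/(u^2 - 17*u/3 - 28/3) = (3*u^2 - 11*u + 6)/(3*u + 4)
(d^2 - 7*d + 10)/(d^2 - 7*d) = (d^2 - 7*d + 10)/(d*(d - 7))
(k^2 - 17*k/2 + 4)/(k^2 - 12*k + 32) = (k - 1/2)/(k - 4)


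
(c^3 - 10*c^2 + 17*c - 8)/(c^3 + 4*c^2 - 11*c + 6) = (c - 8)/(c + 6)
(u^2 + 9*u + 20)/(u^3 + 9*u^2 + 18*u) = (u^2 + 9*u + 20)/(u*(u^2 + 9*u + 18))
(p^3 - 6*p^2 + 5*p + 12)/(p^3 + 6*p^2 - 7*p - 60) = (p^2 - 3*p - 4)/(p^2 + 9*p + 20)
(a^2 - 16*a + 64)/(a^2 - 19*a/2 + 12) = 2*(a - 8)/(2*a - 3)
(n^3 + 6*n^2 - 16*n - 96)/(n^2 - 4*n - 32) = (n^2 + 2*n - 24)/(n - 8)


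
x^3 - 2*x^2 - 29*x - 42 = (x - 7)*(x + 2)*(x + 3)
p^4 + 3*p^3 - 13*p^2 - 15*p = p*(p - 3)*(p + 1)*(p + 5)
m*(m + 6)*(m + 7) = m^3 + 13*m^2 + 42*m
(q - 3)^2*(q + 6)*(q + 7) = q^4 + 7*q^3 - 27*q^2 - 135*q + 378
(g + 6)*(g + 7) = g^2 + 13*g + 42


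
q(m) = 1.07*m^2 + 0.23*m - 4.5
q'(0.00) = 0.23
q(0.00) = -4.50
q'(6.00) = 13.07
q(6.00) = 35.40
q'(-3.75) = -7.80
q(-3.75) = 9.68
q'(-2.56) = -5.25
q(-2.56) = 1.92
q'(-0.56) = -0.97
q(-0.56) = -4.29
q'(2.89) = 6.41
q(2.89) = 5.10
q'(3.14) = 6.95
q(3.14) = 6.77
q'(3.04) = 6.74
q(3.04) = 6.09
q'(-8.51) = -17.98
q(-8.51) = 71.03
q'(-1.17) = -2.27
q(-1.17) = -3.30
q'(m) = 2.14*m + 0.23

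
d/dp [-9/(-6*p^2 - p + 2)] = 9*(-12*p - 1)/(6*p^2 + p - 2)^2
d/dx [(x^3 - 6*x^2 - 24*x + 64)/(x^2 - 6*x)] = (x^4 - 12*x^3 + 60*x^2 - 128*x + 384)/(x^2*(x^2 - 12*x + 36))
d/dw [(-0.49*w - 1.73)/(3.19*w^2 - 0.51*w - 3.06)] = (1.5631*w^2 + 11.0374*w + 0.6171)/(10.1761*w^4 - 3.2538*w^3 - 19.2627*w^2 + 3.1212*w + 9.3636)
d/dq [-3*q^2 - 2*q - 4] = -6*q - 2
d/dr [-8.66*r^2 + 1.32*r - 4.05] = 1.32 - 17.32*r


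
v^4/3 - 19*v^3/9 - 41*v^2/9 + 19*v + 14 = (v/3 + 1)*(v - 7)*(v - 3)*(v + 2/3)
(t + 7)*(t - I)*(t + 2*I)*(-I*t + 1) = -I*t^4 + 2*t^3 - 7*I*t^3 + 14*t^2 - I*t^2 + 2*t - 7*I*t + 14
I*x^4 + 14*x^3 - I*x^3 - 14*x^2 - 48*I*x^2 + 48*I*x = x*(x - 8*I)*(x - 6*I)*(I*x - I)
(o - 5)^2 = o^2 - 10*o + 25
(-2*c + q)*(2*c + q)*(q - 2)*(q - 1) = -4*c^2*q^2 + 12*c^2*q - 8*c^2 + q^4 - 3*q^3 + 2*q^2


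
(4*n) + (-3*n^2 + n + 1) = -3*n^2 + 5*n + 1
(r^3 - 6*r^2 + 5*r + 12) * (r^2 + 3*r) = r^5 - 3*r^4 - 13*r^3 + 27*r^2 + 36*r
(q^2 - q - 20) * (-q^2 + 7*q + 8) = -q^4 + 8*q^3 + 21*q^2 - 148*q - 160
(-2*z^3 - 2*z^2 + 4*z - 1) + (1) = -2*z^3 - 2*z^2 + 4*z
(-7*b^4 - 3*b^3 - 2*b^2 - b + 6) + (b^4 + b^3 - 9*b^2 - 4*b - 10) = -6*b^4 - 2*b^3 - 11*b^2 - 5*b - 4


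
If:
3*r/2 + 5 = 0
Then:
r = -10/3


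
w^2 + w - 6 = (w - 2)*(w + 3)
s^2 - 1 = (s - 1)*(s + 1)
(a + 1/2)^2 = a^2 + a + 1/4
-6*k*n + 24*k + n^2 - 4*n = (-6*k + n)*(n - 4)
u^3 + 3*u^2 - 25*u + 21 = (u - 3)*(u - 1)*(u + 7)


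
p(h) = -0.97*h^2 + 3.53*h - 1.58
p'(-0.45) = 4.40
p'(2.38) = -1.09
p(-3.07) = -21.56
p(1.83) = 1.63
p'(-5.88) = 14.94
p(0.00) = -1.58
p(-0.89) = -5.49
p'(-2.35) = 8.09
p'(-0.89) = 5.26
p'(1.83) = -0.02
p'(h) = 3.53 - 1.94*h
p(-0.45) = -3.36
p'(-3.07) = 9.49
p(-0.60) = -4.05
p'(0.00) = 3.53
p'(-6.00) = 15.17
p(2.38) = 1.33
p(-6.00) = -57.68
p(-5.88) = -55.87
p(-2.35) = -15.23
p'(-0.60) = 4.69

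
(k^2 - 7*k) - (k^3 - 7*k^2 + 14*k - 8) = -k^3 + 8*k^2 - 21*k + 8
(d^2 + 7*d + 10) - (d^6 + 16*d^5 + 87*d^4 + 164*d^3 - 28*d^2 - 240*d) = -d^6 - 16*d^5 - 87*d^4 - 164*d^3 + 29*d^2 + 247*d + 10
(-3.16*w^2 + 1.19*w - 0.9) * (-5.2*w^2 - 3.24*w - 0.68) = 16.432*w^4 + 4.0504*w^3 + 2.9732*w^2 + 2.1068*w + 0.612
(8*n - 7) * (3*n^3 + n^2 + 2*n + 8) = 24*n^4 - 13*n^3 + 9*n^2 + 50*n - 56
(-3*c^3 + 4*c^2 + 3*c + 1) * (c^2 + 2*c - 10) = -3*c^5 - 2*c^4 + 41*c^3 - 33*c^2 - 28*c - 10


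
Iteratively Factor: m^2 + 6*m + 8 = (m + 2)*(m + 4)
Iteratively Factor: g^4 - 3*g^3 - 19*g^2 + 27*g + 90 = (g + 2)*(g^3 - 5*g^2 - 9*g + 45) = (g - 3)*(g + 2)*(g^2 - 2*g - 15) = (g - 5)*(g - 3)*(g + 2)*(g + 3)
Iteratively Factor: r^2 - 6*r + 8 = (r - 4)*(r - 2)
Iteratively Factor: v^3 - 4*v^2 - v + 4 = (v + 1)*(v^2 - 5*v + 4) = (v - 1)*(v + 1)*(v - 4)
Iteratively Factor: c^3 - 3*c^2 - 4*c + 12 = (c - 2)*(c^2 - c - 6) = (c - 2)*(c + 2)*(c - 3)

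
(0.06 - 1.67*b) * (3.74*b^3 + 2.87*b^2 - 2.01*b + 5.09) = -6.2458*b^4 - 4.5685*b^3 + 3.5289*b^2 - 8.6209*b + 0.3054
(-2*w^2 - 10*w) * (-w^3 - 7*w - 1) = 2*w^5 + 10*w^4 + 14*w^3 + 72*w^2 + 10*w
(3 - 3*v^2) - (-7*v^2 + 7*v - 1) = 4*v^2 - 7*v + 4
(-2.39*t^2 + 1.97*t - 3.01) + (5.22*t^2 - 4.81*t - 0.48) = 2.83*t^2 - 2.84*t - 3.49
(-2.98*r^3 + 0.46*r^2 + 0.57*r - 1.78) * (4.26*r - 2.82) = -12.6948*r^4 + 10.3632*r^3 + 1.131*r^2 - 9.1902*r + 5.0196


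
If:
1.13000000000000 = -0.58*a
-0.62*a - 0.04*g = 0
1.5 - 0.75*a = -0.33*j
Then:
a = -1.95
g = 30.20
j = -8.97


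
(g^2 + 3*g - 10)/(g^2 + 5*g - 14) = (g + 5)/(g + 7)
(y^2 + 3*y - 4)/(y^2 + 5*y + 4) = (y - 1)/(y + 1)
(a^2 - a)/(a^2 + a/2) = 2*(a - 1)/(2*a + 1)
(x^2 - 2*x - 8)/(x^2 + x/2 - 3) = 2*(x - 4)/(2*x - 3)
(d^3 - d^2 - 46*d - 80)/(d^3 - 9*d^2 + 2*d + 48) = (d + 5)/(d - 3)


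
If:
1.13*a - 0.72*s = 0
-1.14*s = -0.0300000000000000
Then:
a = 0.02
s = 0.03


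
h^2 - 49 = (h - 7)*(h + 7)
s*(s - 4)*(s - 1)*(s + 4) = s^4 - s^3 - 16*s^2 + 16*s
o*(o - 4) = o^2 - 4*o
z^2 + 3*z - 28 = (z - 4)*(z + 7)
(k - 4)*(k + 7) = k^2 + 3*k - 28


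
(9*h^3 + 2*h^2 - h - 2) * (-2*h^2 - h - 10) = -18*h^5 - 13*h^4 - 90*h^3 - 15*h^2 + 12*h + 20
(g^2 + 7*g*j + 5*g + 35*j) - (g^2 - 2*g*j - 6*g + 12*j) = 9*g*j + 11*g + 23*j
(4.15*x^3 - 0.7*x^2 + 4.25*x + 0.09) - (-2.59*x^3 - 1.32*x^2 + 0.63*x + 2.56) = 6.74*x^3 + 0.62*x^2 + 3.62*x - 2.47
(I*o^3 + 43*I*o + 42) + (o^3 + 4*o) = o^3 + I*o^3 + 4*o + 43*I*o + 42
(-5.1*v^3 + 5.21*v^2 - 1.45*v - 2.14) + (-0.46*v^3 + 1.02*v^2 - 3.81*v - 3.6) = -5.56*v^3 + 6.23*v^2 - 5.26*v - 5.74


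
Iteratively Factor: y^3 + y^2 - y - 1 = (y - 1)*(y^2 + 2*y + 1) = (y - 1)*(y + 1)*(y + 1)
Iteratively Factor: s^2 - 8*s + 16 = (s - 4)*(s - 4)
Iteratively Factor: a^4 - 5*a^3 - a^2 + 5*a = (a)*(a^3 - 5*a^2 - a + 5) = a*(a - 5)*(a^2 - 1) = a*(a - 5)*(a - 1)*(a + 1)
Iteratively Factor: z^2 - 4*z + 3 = (z - 3)*(z - 1)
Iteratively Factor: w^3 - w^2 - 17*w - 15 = (w + 1)*(w^2 - 2*w - 15) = (w + 1)*(w + 3)*(w - 5)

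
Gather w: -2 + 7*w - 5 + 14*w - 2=21*w - 9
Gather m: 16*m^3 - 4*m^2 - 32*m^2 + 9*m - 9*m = 16*m^3 - 36*m^2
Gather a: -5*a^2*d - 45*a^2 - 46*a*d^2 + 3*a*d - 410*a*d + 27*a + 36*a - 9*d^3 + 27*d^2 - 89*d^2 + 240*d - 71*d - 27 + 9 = a^2*(-5*d - 45) + a*(-46*d^2 - 407*d + 63) - 9*d^3 - 62*d^2 + 169*d - 18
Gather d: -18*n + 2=2 - 18*n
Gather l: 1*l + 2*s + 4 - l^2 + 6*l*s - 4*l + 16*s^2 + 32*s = -l^2 + l*(6*s - 3) + 16*s^2 + 34*s + 4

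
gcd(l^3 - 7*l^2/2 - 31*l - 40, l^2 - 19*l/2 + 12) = l - 8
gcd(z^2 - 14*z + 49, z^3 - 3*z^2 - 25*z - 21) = z - 7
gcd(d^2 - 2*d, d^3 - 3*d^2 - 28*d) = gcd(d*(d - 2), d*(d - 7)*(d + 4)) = d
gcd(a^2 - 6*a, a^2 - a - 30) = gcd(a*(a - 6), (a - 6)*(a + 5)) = a - 6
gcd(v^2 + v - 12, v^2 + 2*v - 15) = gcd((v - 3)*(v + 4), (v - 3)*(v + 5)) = v - 3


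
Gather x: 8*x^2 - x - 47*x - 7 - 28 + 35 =8*x^2 - 48*x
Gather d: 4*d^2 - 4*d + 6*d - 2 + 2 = 4*d^2 + 2*d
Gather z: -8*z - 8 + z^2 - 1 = z^2 - 8*z - 9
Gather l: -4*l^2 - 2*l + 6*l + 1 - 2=-4*l^2 + 4*l - 1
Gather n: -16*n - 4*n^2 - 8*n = -4*n^2 - 24*n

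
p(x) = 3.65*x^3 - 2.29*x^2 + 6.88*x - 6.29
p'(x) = 10.95*x^2 - 4.58*x + 6.88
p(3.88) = 199.13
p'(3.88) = 153.96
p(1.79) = 19.62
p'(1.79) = 33.77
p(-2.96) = -141.38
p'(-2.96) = 116.38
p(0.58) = -2.36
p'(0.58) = 7.91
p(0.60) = -2.20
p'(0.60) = 8.07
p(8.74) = 2315.75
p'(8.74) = 803.30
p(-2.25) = -74.94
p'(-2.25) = 72.62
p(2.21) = 37.13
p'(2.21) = 50.24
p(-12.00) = -6725.81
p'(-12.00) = 1638.64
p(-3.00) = -146.09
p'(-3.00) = 119.17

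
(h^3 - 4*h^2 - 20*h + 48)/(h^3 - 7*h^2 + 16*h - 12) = (h^2 - 2*h - 24)/(h^2 - 5*h + 6)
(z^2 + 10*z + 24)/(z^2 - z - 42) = (z + 4)/(z - 7)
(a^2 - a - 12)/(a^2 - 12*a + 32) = (a + 3)/(a - 8)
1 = 1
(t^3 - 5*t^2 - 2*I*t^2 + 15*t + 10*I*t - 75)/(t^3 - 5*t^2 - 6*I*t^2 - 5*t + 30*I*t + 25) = (t + 3*I)/(t - I)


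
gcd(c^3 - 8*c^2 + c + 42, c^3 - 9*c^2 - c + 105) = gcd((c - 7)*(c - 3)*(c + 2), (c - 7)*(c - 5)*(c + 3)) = c - 7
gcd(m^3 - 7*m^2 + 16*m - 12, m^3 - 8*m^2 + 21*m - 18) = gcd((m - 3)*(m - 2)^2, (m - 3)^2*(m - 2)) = m^2 - 5*m + 6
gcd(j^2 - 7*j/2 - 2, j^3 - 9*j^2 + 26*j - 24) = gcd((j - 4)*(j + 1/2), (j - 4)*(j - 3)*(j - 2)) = j - 4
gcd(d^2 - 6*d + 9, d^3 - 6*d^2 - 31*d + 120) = d - 3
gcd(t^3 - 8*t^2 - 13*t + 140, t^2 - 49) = t - 7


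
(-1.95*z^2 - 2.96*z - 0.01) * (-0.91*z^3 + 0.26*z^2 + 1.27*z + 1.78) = 1.7745*z^5 + 2.1866*z^4 - 3.237*z^3 - 7.2328*z^2 - 5.2815*z - 0.0178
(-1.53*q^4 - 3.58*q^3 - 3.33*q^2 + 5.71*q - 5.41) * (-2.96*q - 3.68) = 4.5288*q^5 + 16.2272*q^4 + 23.0312*q^3 - 4.6472*q^2 - 4.9992*q + 19.9088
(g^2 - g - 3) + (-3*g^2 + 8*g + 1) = -2*g^2 + 7*g - 2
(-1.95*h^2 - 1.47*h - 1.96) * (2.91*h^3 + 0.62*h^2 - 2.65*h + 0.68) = -5.6745*h^5 - 5.4867*h^4 - 1.4475*h^3 + 1.3543*h^2 + 4.1944*h - 1.3328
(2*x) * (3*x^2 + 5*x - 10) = 6*x^3 + 10*x^2 - 20*x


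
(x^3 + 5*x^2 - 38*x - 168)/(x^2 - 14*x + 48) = (x^2 + 11*x + 28)/(x - 8)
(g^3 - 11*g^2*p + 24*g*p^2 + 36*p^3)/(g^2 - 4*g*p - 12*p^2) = (g^2 - 5*g*p - 6*p^2)/(g + 2*p)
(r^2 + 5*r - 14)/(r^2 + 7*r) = (r - 2)/r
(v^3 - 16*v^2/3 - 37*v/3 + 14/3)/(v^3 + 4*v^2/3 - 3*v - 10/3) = (3*v^2 - 22*v + 7)/(3*v^2 - 2*v - 5)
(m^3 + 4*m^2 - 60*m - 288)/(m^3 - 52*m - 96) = (m + 6)/(m + 2)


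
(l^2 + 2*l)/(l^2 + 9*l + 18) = l*(l + 2)/(l^2 + 9*l + 18)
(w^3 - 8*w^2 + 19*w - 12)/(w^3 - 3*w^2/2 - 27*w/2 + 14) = 2*(w - 3)/(2*w + 7)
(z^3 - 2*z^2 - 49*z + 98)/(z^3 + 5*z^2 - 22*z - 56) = (z^2 - 9*z + 14)/(z^2 - 2*z - 8)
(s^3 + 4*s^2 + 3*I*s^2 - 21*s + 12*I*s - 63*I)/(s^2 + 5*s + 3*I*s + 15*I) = (s^2 + 4*s - 21)/(s + 5)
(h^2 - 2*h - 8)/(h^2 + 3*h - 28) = (h + 2)/(h + 7)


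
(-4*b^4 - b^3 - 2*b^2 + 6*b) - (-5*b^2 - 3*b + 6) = -4*b^4 - b^3 + 3*b^2 + 9*b - 6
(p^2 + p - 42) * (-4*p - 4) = -4*p^3 - 8*p^2 + 164*p + 168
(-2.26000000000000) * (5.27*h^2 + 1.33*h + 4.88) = -11.9102*h^2 - 3.0058*h - 11.0288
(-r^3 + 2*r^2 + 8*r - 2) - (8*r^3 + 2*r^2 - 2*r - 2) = -9*r^3 + 10*r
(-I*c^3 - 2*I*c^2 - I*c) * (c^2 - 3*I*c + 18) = -I*c^5 - 3*c^4 - 2*I*c^4 - 6*c^3 - 19*I*c^3 - 3*c^2 - 36*I*c^2 - 18*I*c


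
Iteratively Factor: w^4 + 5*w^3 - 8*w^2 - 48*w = (w)*(w^3 + 5*w^2 - 8*w - 48) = w*(w + 4)*(w^2 + w - 12) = w*(w - 3)*(w + 4)*(w + 4)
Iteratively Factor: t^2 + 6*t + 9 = (t + 3)*(t + 3)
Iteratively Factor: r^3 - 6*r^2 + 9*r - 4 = (r - 1)*(r^2 - 5*r + 4) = (r - 1)^2*(r - 4)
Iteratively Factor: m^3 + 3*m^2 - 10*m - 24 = (m + 2)*(m^2 + m - 12) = (m + 2)*(m + 4)*(m - 3)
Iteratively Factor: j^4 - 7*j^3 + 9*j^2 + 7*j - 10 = (j + 1)*(j^3 - 8*j^2 + 17*j - 10) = (j - 1)*(j + 1)*(j^2 - 7*j + 10) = (j - 2)*(j - 1)*(j + 1)*(j - 5)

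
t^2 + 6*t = t*(t + 6)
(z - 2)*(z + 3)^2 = z^3 + 4*z^2 - 3*z - 18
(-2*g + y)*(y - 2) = -2*g*y + 4*g + y^2 - 2*y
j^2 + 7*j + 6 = (j + 1)*(j + 6)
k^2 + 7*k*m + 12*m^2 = (k + 3*m)*(k + 4*m)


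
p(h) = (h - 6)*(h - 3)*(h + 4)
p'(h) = (h - 6)*(h - 3) + (h - 6)*(h + 4) + (h - 3)*(h + 4)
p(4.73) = -19.18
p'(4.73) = 1.82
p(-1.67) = 83.46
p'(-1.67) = 7.07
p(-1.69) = 83.31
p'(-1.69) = 7.47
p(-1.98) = 80.28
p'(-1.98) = 13.56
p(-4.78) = -65.42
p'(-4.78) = 98.35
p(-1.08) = 84.35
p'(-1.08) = -3.70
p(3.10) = -2.06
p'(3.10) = -20.17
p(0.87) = 53.21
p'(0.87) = -24.43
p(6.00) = 0.00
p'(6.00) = 30.00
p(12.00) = 864.00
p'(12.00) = 294.00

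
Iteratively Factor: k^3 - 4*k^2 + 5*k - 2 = (k - 1)*(k^2 - 3*k + 2) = (k - 2)*(k - 1)*(k - 1)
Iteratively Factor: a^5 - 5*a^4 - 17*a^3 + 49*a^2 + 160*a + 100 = (a - 5)*(a^4 - 17*a^2 - 36*a - 20) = (a - 5)*(a + 1)*(a^3 - a^2 - 16*a - 20) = (a - 5)*(a + 1)*(a + 2)*(a^2 - 3*a - 10) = (a - 5)^2*(a + 1)*(a + 2)*(a + 2)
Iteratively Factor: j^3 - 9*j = (j + 3)*(j^2 - 3*j) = (j - 3)*(j + 3)*(j)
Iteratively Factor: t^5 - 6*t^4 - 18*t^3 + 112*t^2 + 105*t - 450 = (t + 3)*(t^4 - 9*t^3 + 9*t^2 + 85*t - 150) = (t - 5)*(t + 3)*(t^3 - 4*t^2 - 11*t + 30) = (t - 5)*(t - 2)*(t + 3)*(t^2 - 2*t - 15) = (t - 5)*(t - 2)*(t + 3)^2*(t - 5)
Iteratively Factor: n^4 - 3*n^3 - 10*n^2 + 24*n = (n - 2)*(n^3 - n^2 - 12*n) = (n - 4)*(n - 2)*(n^2 + 3*n) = n*(n - 4)*(n - 2)*(n + 3)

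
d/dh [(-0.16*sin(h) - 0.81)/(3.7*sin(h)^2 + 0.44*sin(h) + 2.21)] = (0.592*sin(h)^2 + 5.994*sin(h) + 0.00280000000000002)*cos(h)/(13.69*sin(h)^4 + 3.256*sin(h)^3 + 16.5476*sin(h)^2 + 1.9448*sin(h) + 4.8841)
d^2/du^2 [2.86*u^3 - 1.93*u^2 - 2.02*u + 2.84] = 17.16*u - 3.86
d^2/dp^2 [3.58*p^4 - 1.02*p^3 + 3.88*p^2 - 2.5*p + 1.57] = 42.96*p^2 - 6.12*p + 7.76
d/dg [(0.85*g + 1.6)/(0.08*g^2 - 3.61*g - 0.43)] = (-0.068*g^2 - 0.256*g + 5.4105)/(0.0064*g^4 - 0.5776*g^3 + 12.9633*g^2 + 3.1046*g + 0.1849)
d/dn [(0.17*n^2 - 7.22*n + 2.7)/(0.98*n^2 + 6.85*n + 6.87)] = (8.2401*n^2 - 2.9562*n - 68.0964)/(0.9604*n^4 + 13.426*n^3 + 60.3877*n^2 + 94.119*n + 47.1969)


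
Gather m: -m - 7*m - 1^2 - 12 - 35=-8*m - 48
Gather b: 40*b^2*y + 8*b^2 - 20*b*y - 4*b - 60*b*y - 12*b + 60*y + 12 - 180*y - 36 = b^2*(40*y + 8) + b*(-80*y - 16) - 120*y - 24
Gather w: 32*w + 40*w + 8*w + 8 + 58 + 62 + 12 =80*w + 140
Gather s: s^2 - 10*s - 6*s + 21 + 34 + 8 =s^2 - 16*s + 63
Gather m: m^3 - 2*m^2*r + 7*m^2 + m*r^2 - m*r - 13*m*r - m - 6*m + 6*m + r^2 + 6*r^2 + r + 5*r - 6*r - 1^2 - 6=m^3 + m^2*(7 - 2*r) + m*(r^2 - 14*r - 1) + 7*r^2 - 7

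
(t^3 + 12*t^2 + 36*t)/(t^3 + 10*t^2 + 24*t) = (t + 6)/(t + 4)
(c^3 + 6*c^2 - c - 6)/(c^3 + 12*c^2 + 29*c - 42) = (c + 1)/(c + 7)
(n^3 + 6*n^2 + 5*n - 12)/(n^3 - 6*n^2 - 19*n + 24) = (n + 4)/(n - 8)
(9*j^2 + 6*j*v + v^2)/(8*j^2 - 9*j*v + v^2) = (9*j^2 + 6*j*v + v^2)/(8*j^2 - 9*j*v + v^2)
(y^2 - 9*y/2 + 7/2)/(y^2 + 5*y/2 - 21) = (y - 1)/(y + 6)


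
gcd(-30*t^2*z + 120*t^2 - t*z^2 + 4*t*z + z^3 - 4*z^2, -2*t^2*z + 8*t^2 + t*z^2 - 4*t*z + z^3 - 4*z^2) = z - 4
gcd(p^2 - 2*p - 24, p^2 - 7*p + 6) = p - 6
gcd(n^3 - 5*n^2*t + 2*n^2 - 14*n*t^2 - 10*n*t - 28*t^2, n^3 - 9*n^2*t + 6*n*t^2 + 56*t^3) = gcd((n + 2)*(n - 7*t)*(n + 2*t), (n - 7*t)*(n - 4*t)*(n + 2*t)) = -n^2 + 5*n*t + 14*t^2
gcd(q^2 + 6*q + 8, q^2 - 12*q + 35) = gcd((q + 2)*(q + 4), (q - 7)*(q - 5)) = 1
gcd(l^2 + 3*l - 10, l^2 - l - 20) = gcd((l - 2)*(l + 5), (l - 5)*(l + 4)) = 1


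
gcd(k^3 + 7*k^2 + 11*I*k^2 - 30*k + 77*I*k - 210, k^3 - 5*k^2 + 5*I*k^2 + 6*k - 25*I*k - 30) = k + 6*I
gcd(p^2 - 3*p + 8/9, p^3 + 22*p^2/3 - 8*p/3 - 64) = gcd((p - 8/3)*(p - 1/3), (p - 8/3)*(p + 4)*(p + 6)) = p - 8/3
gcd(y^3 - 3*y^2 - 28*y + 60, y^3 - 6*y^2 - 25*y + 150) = y^2 - y - 30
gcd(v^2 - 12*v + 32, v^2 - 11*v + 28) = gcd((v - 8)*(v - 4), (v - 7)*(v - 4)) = v - 4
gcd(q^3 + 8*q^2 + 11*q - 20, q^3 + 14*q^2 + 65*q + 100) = q^2 + 9*q + 20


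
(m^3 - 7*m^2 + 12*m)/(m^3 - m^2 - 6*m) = (m - 4)/(m + 2)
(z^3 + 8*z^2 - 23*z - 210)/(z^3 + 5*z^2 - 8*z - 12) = (z^2 + 2*z - 35)/(z^2 - z - 2)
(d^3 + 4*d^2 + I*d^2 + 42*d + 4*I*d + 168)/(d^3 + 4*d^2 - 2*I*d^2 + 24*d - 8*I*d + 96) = (d + 7*I)/(d + 4*I)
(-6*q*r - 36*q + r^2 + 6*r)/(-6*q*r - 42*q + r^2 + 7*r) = (r + 6)/(r + 7)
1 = 1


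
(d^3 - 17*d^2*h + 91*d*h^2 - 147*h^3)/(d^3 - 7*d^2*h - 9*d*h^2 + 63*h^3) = (d - 7*h)/(d + 3*h)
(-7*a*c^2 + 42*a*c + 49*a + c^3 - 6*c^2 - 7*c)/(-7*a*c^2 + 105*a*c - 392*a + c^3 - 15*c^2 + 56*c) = (c + 1)/(c - 8)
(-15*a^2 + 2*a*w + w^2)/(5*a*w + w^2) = (-3*a + w)/w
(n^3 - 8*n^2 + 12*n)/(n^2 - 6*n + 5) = n*(n^2 - 8*n + 12)/(n^2 - 6*n + 5)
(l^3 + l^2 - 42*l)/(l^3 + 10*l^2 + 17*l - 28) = l*(l - 6)/(l^2 + 3*l - 4)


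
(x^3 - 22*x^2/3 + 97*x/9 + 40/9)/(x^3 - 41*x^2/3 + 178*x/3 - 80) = (x + 1/3)/(x - 6)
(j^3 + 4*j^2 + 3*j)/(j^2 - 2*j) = (j^2 + 4*j + 3)/(j - 2)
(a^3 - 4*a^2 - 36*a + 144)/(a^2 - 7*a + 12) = (a^2 - 36)/(a - 3)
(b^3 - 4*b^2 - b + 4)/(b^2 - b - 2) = (b^2 - 5*b + 4)/(b - 2)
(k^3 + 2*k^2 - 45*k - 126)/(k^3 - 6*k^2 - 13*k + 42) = (k + 6)/(k - 2)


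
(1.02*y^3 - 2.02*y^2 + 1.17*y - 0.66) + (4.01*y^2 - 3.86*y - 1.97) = 1.02*y^3 + 1.99*y^2 - 2.69*y - 2.63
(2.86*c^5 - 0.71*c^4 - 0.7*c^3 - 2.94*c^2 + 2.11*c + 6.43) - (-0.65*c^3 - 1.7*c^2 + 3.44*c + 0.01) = 2.86*c^5 - 0.71*c^4 - 0.0499999999999999*c^3 - 1.24*c^2 - 1.33*c + 6.42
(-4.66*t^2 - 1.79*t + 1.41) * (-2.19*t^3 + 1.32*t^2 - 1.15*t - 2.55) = 10.2054*t^5 - 2.2311*t^4 - 0.0916999999999999*t^3 + 15.8027*t^2 + 2.943*t - 3.5955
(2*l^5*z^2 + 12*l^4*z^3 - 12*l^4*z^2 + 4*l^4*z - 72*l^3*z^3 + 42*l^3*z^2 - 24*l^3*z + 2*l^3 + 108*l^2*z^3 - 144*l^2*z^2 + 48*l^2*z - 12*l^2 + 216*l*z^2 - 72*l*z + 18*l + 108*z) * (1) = 2*l^5*z^2 + 12*l^4*z^3 - 12*l^4*z^2 + 4*l^4*z - 72*l^3*z^3 + 42*l^3*z^2 - 24*l^3*z + 2*l^3 + 108*l^2*z^3 - 144*l^2*z^2 + 48*l^2*z - 12*l^2 + 216*l*z^2 - 72*l*z + 18*l + 108*z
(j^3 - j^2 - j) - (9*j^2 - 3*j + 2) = j^3 - 10*j^2 + 2*j - 2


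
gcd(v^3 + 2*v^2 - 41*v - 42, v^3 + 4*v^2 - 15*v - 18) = v + 1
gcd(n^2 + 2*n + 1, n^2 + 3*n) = 1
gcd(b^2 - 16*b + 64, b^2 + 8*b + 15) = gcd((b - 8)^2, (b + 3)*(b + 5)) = 1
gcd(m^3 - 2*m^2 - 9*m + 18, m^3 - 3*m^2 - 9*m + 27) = m^2 - 9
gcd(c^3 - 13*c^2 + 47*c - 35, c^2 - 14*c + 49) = c - 7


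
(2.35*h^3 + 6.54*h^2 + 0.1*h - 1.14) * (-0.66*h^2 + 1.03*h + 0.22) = -1.551*h^5 - 1.8959*h^4 + 7.1872*h^3 + 2.2942*h^2 - 1.1522*h - 0.2508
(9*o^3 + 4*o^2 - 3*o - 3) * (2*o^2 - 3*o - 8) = 18*o^5 - 19*o^4 - 90*o^3 - 29*o^2 + 33*o + 24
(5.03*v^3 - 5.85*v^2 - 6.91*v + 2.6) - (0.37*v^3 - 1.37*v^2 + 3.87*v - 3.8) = 4.66*v^3 - 4.48*v^2 - 10.78*v + 6.4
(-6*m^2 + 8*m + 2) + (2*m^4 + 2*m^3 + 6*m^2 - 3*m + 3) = 2*m^4 + 2*m^3 + 5*m + 5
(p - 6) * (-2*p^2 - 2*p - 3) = -2*p^3 + 10*p^2 + 9*p + 18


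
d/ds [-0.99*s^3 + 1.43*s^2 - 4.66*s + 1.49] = -2.97*s^2 + 2.86*s - 4.66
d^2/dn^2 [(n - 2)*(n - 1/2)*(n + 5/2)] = 6*n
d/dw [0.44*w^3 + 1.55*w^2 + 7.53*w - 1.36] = 1.32*w^2 + 3.1*w + 7.53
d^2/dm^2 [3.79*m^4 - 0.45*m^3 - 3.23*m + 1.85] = m*(45.48*m - 2.7)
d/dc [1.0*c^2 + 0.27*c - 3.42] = 2.0*c + 0.27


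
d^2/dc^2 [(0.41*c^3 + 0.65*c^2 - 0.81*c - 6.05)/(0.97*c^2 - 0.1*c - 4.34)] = (-8.88178419700125e-16*c^5 + 2.062078*c^3 - 16.66881*c^2 + 29.397048*c - 25.87022)/(0.912673*c^6 - 0.28227*c^5 - 12.221418*c^4 + 2.52488*c^3 + 54.681396*c^2 - 5.65068*c - 81.746504)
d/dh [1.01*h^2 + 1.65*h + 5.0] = 2.02*h + 1.65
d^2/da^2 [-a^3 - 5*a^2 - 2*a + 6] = -6*a - 10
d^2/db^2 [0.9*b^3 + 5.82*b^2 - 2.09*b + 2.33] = 5.4*b + 11.64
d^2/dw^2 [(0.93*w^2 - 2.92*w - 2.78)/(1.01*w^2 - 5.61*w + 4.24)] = (-8.88178419700125e-16*w^4 + 4.58156200000001*w^3 - 40.91106*w^2 + 169.538196*w - 256.648972)/(1.030301*w^6 - 17.168283*w^5 + 108.336135*w^4 - 320.704065*w^3 + 454.79724*w^2 - 302.563008*w + 76.225024)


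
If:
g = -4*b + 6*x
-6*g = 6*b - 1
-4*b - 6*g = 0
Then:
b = 1/2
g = -1/3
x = 5/18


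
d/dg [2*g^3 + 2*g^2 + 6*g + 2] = 6*g^2 + 4*g + 6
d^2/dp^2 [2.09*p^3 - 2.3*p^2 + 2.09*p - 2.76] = 12.54*p - 4.6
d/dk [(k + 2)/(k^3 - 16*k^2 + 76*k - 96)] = (k^3 - 16*k^2 + 76*k - (k + 2)*(3*k^2 - 32*k + 76) - 96)/(k^3 - 16*k^2 + 76*k - 96)^2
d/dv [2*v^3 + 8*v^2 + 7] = 2*v*(3*v + 8)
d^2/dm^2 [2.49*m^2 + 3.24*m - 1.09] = 4.98000000000000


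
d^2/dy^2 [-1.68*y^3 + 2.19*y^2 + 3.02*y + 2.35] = 4.38 - 10.08*y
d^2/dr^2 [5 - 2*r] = 0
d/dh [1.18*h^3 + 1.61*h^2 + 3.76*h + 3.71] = 3.54*h^2 + 3.22*h + 3.76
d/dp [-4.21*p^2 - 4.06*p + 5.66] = -8.42*p - 4.06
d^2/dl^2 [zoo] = 0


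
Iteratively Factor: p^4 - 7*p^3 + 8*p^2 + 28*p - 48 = (p - 4)*(p^3 - 3*p^2 - 4*p + 12) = (p - 4)*(p - 3)*(p^2 - 4) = (p - 4)*(p - 3)*(p + 2)*(p - 2)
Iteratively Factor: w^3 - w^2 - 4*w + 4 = (w + 2)*(w^2 - 3*w + 2) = (w - 2)*(w + 2)*(w - 1)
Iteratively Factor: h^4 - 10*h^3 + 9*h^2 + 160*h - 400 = (h + 4)*(h^3 - 14*h^2 + 65*h - 100) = (h - 5)*(h + 4)*(h^2 - 9*h + 20) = (h - 5)*(h - 4)*(h + 4)*(h - 5)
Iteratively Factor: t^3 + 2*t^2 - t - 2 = (t + 2)*(t^2 - 1) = (t - 1)*(t + 2)*(t + 1)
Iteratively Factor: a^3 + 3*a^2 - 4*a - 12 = (a + 2)*(a^2 + a - 6) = (a + 2)*(a + 3)*(a - 2)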